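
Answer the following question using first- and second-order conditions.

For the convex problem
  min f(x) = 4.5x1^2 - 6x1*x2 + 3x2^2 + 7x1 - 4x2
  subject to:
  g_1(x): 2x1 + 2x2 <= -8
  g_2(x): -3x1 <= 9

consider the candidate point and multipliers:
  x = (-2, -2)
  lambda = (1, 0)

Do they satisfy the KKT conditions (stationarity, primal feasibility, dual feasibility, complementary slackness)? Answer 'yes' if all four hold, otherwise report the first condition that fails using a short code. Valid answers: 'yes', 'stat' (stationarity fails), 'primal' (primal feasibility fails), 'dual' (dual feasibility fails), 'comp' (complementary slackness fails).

Gradient of f: grad f(x) = Q x + c = (1, -4)
Constraint values g_i(x) = a_i^T x - b_i:
  g_1((-2, -2)) = 0
  g_2((-2, -2)) = -3
Stationarity residual: grad f(x) + sum_i lambda_i a_i = (3, -2)
  -> stationarity FAILS
Primal feasibility (all g_i <= 0): OK
Dual feasibility (all lambda_i >= 0): OK
Complementary slackness (lambda_i * g_i(x) = 0 for all i): OK

Verdict: the first failing condition is stationarity -> stat.

stat


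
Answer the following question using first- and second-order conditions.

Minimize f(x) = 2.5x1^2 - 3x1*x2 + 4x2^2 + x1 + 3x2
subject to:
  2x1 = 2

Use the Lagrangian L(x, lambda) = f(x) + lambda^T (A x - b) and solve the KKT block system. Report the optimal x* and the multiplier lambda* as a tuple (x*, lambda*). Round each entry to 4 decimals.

Form the Lagrangian:
  L(x, lambda) = (1/2) x^T Q x + c^T x + lambda^T (A x - b)
Stationarity (grad_x L = 0): Q x + c + A^T lambda = 0.
Primal feasibility: A x = b.

This gives the KKT block system:
  [ Q   A^T ] [ x     ]   [-c ]
  [ A    0  ] [ lambda ] = [ b ]

Solving the linear system:
  x*      = (1, 0)
  lambda* = (-3)
  f(x*)   = 3.5

x* = (1, 0), lambda* = (-3)


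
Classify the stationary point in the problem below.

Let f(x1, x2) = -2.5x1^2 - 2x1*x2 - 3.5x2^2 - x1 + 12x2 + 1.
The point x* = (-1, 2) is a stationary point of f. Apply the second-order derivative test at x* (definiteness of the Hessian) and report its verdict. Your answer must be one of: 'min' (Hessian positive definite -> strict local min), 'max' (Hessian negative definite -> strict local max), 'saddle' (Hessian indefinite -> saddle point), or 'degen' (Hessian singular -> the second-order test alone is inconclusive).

Compute the Hessian H = grad^2 f:
  H = [[-5, -2], [-2, -7]]
Verify stationarity: grad f(x*) = H x* + g = (0, 0).
Eigenvalues of H: -8.2361, -3.7639.
Both eigenvalues < 0, so H is negative definite -> x* is a strict local max.

max


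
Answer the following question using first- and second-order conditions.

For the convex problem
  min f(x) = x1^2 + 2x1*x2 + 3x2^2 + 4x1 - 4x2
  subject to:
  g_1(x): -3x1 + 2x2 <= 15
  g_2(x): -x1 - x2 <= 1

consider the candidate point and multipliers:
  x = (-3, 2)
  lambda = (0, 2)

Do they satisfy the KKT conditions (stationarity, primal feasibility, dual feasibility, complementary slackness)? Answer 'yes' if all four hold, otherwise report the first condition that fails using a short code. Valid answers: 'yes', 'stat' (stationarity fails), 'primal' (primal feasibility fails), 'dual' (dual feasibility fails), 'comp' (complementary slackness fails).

Gradient of f: grad f(x) = Q x + c = (2, 2)
Constraint values g_i(x) = a_i^T x - b_i:
  g_1((-3, 2)) = -2
  g_2((-3, 2)) = 0
Stationarity residual: grad f(x) + sum_i lambda_i a_i = (0, 0)
  -> stationarity OK
Primal feasibility (all g_i <= 0): OK
Dual feasibility (all lambda_i >= 0): OK
Complementary slackness (lambda_i * g_i(x) = 0 for all i): OK

Verdict: yes, KKT holds.

yes


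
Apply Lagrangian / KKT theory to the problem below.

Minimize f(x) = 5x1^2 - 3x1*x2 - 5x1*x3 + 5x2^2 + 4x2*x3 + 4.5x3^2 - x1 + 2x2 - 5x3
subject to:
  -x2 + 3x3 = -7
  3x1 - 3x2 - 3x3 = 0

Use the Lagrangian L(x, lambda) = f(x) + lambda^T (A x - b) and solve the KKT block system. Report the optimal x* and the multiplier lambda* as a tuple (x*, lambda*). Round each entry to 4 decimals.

Form the Lagrangian:
  L(x, lambda) = (1/2) x^T Q x + c^T x + lambda^T (A x - b)
Stationarity (grad_x L = 0): Q x + c + A^T lambda = 0.
Primal feasibility: A x = b.

This gives the KKT block system:
  [ Q   A^T ] [ x     ]   [-c ]
  [ A    0  ] [ lambda ] = [ b ]

Solving the linear system:
  x*      = (-0.7895, 1.1579, -1.9474)
  lambda* = (5.5263, 0.8772)
  f(x*)   = 25.7632

x* = (-0.7895, 1.1579, -1.9474), lambda* = (5.5263, 0.8772)


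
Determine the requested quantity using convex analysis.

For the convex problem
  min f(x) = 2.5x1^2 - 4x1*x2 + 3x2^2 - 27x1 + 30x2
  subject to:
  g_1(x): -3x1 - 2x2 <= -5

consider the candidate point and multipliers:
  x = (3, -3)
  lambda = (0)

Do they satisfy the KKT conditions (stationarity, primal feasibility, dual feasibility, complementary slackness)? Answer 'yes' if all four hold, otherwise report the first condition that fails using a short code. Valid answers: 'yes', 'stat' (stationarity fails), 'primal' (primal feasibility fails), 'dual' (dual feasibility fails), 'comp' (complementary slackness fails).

Gradient of f: grad f(x) = Q x + c = (0, 0)
Constraint values g_i(x) = a_i^T x - b_i:
  g_1((3, -3)) = 2
Stationarity residual: grad f(x) + sum_i lambda_i a_i = (0, 0)
  -> stationarity OK
Primal feasibility (all g_i <= 0): FAILS
Dual feasibility (all lambda_i >= 0): OK
Complementary slackness (lambda_i * g_i(x) = 0 for all i): OK

Verdict: the first failing condition is primal_feasibility -> primal.

primal


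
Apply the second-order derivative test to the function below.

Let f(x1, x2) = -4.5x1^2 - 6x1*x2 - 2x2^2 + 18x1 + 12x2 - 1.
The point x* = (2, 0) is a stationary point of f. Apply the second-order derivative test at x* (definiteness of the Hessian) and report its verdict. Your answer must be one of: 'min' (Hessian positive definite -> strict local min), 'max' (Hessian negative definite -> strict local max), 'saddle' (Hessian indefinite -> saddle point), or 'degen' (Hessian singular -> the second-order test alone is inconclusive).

Compute the Hessian H = grad^2 f:
  H = [[-9, -6], [-6, -4]]
Verify stationarity: grad f(x*) = H x* + g = (0, 0).
Eigenvalues of H: -13, 0.
H has a zero eigenvalue (singular; negative semidefinite but not definite), so H is neither positive definite, negative definite, nor indefinite. The second-order test alone is inconclusive -> degen.
(Indeed, f is constant along the null direction of H through x*, so x* is not a strict local extremum.)

degen


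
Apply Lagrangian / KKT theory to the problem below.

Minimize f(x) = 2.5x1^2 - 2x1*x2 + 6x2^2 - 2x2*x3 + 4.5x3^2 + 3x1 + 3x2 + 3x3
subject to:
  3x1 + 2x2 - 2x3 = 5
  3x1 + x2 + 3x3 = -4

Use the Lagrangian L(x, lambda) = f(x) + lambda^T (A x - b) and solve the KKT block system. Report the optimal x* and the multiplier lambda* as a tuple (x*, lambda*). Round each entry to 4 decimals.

Form the Lagrangian:
  L(x, lambda) = (1/2) x^T Q x + c^T x + lambda^T (A x - b)
Stationarity (grad_x L = 0): Q x + c + A^T lambda = 0.
Primal feasibility: A x = b.

This gives the KKT block system:
  [ Q   A^T ] [ x     ]   [-c ]
  [ A    0  ] [ lambda ] = [ b ]

Solving the linear system:
  x*      = (0.4731, -0.0121, -1.8024)
  lambda* = (-3.7174, 1.9209)
  f(x*)   = 11.1233

x* = (0.4731, -0.0121, -1.8024), lambda* = (-3.7174, 1.9209)


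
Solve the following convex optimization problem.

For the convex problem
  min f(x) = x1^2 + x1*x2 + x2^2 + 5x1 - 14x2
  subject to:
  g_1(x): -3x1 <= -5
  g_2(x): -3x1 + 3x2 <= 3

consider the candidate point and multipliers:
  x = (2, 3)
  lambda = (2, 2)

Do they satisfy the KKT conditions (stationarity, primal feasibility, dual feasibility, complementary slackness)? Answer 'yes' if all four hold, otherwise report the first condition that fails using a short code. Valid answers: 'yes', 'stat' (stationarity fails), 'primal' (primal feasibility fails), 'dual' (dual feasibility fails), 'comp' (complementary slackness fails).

Gradient of f: grad f(x) = Q x + c = (12, -6)
Constraint values g_i(x) = a_i^T x - b_i:
  g_1((2, 3)) = -1
  g_2((2, 3)) = 0
Stationarity residual: grad f(x) + sum_i lambda_i a_i = (0, 0)
  -> stationarity OK
Primal feasibility (all g_i <= 0): OK
Dual feasibility (all lambda_i >= 0): OK
Complementary slackness (lambda_i * g_i(x) = 0 for all i): FAILS

Verdict: the first failing condition is complementary_slackness -> comp.

comp


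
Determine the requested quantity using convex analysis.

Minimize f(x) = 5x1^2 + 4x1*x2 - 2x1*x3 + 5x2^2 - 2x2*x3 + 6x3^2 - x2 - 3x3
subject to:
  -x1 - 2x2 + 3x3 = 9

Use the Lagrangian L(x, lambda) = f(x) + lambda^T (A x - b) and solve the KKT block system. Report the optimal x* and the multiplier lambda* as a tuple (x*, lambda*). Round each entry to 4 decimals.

Form the Lagrangian:
  L(x, lambda) = (1/2) x^T Q x + c^T x + lambda^T (A x - b)
Stationarity (grad_x L = 0): Q x + c + A^T lambda = 0.
Primal feasibility: A x = b.

This gives the KKT block system:
  [ Q   A^T ] [ x     ]   [-c ]
  [ A    0  ] [ lambda ] = [ b ]

Solving the linear system:
  x*      = (0.0636, -1.2076, 2.2161)
  lambda* = (-8.6271)
  f(x*)   = 36.1017

x* = (0.0636, -1.2076, 2.2161), lambda* = (-8.6271)


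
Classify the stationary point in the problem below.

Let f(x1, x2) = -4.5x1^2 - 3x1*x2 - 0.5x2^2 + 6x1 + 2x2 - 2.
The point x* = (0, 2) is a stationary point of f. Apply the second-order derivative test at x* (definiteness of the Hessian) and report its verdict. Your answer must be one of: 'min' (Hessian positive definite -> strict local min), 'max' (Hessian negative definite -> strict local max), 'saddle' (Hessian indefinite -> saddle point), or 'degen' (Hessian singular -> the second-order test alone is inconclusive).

Compute the Hessian H = grad^2 f:
  H = [[-9, -3], [-3, -1]]
Verify stationarity: grad f(x*) = H x* + g = (0, 0).
Eigenvalues of H: -10, 0.
H has a zero eigenvalue (singular; negative semidefinite but not definite), so H is neither positive definite, negative definite, nor indefinite. The second-order test alone is inconclusive -> degen.
(Indeed, f is constant along the null direction of H through x*, so x* is not a strict local extremum.)

degen


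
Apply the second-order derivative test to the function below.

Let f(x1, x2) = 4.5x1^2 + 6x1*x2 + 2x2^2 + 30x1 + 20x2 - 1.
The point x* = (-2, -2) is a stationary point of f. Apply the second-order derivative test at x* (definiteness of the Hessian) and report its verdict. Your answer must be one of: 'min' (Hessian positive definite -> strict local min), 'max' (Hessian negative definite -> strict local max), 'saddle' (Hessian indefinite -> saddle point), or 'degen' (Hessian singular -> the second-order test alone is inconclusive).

Compute the Hessian H = grad^2 f:
  H = [[9, 6], [6, 4]]
Verify stationarity: grad f(x*) = H x* + g = (0, 0).
Eigenvalues of H: 0, 13.
H has a zero eigenvalue (singular; positive semidefinite but not definite), so H is neither positive definite, negative definite, nor indefinite. The second-order test alone is inconclusive -> degen.
(Indeed, f is constant along the null direction of H through x*, so x* is not a strict local extremum.)

degen


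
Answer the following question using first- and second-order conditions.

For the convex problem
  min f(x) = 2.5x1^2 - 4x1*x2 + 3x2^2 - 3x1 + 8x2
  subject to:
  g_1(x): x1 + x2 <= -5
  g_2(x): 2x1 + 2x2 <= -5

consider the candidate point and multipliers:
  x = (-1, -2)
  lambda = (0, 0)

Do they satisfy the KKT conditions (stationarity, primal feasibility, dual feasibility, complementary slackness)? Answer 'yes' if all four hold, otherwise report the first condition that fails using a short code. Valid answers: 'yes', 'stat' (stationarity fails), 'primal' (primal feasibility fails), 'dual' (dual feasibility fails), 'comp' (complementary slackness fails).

Gradient of f: grad f(x) = Q x + c = (0, 0)
Constraint values g_i(x) = a_i^T x - b_i:
  g_1((-1, -2)) = 2
  g_2((-1, -2)) = -1
Stationarity residual: grad f(x) + sum_i lambda_i a_i = (0, 0)
  -> stationarity OK
Primal feasibility (all g_i <= 0): FAILS
Dual feasibility (all lambda_i >= 0): OK
Complementary slackness (lambda_i * g_i(x) = 0 for all i): OK

Verdict: the first failing condition is primal_feasibility -> primal.

primal


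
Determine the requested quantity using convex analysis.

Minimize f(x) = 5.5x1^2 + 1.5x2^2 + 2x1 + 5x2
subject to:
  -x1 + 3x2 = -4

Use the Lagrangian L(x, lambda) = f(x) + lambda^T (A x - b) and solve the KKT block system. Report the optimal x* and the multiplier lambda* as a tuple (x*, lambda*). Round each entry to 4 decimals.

Form the Lagrangian:
  L(x, lambda) = (1/2) x^T Q x + c^T x + lambda^T (A x - b)
Stationarity (grad_x L = 0): Q x + c + A^T lambda = 0.
Primal feasibility: A x = b.

This gives the KKT block system:
  [ Q   A^T ] [ x     ]   [-c ]
  [ A    0  ] [ lambda ] = [ b ]

Solving the linear system:
  x*      = (-0.2059, -1.402)
  lambda* = (-0.2647)
  f(x*)   = -4.2402

x* = (-0.2059, -1.402), lambda* = (-0.2647)


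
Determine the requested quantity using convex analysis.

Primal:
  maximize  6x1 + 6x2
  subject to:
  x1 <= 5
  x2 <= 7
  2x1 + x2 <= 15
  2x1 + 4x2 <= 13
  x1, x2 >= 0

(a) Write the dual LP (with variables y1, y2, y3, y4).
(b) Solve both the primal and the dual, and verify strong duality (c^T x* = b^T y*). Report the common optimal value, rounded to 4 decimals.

The standard primal-dual pair for 'max c^T x s.t. A x <= b, x >= 0' is:
  Dual:  min b^T y  s.t.  A^T y >= c,  y >= 0.

So the dual LP is:
  minimize  5y1 + 7y2 + 15y3 + 13y4
  subject to:
    y1 + 2y3 + 2y4 >= 6
    y2 + y3 + 4y4 >= 6
    y1, y2, y3, y4 >= 0

Solving the primal: x* = (5, 0.75).
  primal value c^T x* = 34.5.
Solving the dual: y* = (3, 0, 0, 1.5).
  dual value b^T y* = 34.5.
Strong duality: c^T x* = b^T y*. Confirmed.

34.5


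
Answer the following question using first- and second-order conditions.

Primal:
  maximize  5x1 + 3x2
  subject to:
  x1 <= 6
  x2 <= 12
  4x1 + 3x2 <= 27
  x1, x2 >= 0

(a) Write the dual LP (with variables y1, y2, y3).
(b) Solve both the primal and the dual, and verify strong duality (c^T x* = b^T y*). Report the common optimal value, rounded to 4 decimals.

The standard primal-dual pair for 'max c^T x s.t. A x <= b, x >= 0' is:
  Dual:  min b^T y  s.t.  A^T y >= c,  y >= 0.

So the dual LP is:
  minimize  6y1 + 12y2 + 27y3
  subject to:
    y1 + 4y3 >= 5
    y2 + 3y3 >= 3
    y1, y2, y3 >= 0

Solving the primal: x* = (6, 1).
  primal value c^T x* = 33.
Solving the dual: y* = (1, 0, 1).
  dual value b^T y* = 33.
Strong duality: c^T x* = b^T y*. Confirmed.

33


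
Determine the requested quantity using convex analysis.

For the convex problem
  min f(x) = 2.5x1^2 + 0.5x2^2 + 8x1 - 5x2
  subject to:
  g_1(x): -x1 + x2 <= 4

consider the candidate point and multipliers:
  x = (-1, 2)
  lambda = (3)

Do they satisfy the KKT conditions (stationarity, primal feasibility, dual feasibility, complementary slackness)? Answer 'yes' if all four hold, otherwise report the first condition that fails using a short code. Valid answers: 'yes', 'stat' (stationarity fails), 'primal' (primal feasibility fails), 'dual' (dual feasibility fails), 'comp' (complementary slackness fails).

Gradient of f: grad f(x) = Q x + c = (3, -3)
Constraint values g_i(x) = a_i^T x - b_i:
  g_1((-1, 2)) = -1
Stationarity residual: grad f(x) + sum_i lambda_i a_i = (0, 0)
  -> stationarity OK
Primal feasibility (all g_i <= 0): OK
Dual feasibility (all lambda_i >= 0): OK
Complementary slackness (lambda_i * g_i(x) = 0 for all i): FAILS

Verdict: the first failing condition is complementary_slackness -> comp.

comp


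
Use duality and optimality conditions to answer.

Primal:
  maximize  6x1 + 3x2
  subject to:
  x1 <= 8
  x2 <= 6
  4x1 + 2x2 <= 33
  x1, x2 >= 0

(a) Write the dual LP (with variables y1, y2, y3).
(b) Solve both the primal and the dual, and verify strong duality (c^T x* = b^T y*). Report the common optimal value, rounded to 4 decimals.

The standard primal-dual pair for 'max c^T x s.t. A x <= b, x >= 0' is:
  Dual:  min b^T y  s.t.  A^T y >= c,  y >= 0.

So the dual LP is:
  minimize  8y1 + 6y2 + 33y3
  subject to:
    y1 + 4y3 >= 6
    y2 + 2y3 >= 3
    y1, y2, y3 >= 0

Solving the primal: x* = (5.25, 6).
  primal value c^T x* = 49.5.
Solving the dual: y* = (0, 0, 1.5).
  dual value b^T y* = 49.5.
Strong duality: c^T x* = b^T y*. Confirmed.

49.5


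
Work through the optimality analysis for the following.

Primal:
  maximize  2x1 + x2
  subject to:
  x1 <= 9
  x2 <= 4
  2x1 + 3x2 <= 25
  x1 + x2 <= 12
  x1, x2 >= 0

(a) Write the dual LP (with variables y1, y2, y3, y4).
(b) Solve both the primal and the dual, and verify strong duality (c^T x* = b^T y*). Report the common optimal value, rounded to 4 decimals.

The standard primal-dual pair for 'max c^T x s.t. A x <= b, x >= 0' is:
  Dual:  min b^T y  s.t.  A^T y >= c,  y >= 0.

So the dual LP is:
  minimize  9y1 + 4y2 + 25y3 + 12y4
  subject to:
    y1 + 2y3 + y4 >= 2
    y2 + 3y3 + y4 >= 1
    y1, y2, y3, y4 >= 0

Solving the primal: x* = (9, 2.3333).
  primal value c^T x* = 20.3333.
Solving the dual: y* = (1.3333, 0, 0.3333, 0).
  dual value b^T y* = 20.3333.
Strong duality: c^T x* = b^T y*. Confirmed.

20.3333


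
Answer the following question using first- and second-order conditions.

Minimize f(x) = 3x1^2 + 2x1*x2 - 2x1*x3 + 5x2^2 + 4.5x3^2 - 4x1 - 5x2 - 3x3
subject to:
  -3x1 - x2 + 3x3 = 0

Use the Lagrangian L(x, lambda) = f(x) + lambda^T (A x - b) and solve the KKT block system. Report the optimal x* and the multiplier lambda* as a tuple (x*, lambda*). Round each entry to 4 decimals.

Form the Lagrangian:
  L(x, lambda) = (1/2) x^T Q x + c^T x + lambda^T (A x - b)
Stationarity (grad_x L = 0): Q x + c + A^T lambda = 0.
Primal feasibility: A x = b.

This gives the KKT block system:
  [ Q   A^T ] [ x     ]   [-c ]
  [ A    0  ] [ lambda ] = [ b ]

Solving the linear system:
  x*      = (0.4989, 0.3489, 0.6152)
  lambda* = (-0.513)
  f(x*)   = -2.7929

x* = (0.4989, 0.3489, 0.6152), lambda* = (-0.513)


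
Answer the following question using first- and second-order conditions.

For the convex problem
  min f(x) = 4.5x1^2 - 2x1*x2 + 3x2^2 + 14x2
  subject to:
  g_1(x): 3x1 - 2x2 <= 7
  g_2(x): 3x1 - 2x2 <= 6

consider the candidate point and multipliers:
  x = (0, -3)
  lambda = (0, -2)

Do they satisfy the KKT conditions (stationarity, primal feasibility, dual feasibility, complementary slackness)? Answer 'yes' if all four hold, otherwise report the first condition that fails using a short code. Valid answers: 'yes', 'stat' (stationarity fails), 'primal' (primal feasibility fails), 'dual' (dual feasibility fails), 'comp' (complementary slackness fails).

Gradient of f: grad f(x) = Q x + c = (6, -4)
Constraint values g_i(x) = a_i^T x - b_i:
  g_1((0, -3)) = -1
  g_2((0, -3)) = 0
Stationarity residual: grad f(x) + sum_i lambda_i a_i = (0, 0)
  -> stationarity OK
Primal feasibility (all g_i <= 0): OK
Dual feasibility (all lambda_i >= 0): FAILS
Complementary slackness (lambda_i * g_i(x) = 0 for all i): OK

Verdict: the first failing condition is dual_feasibility -> dual.

dual


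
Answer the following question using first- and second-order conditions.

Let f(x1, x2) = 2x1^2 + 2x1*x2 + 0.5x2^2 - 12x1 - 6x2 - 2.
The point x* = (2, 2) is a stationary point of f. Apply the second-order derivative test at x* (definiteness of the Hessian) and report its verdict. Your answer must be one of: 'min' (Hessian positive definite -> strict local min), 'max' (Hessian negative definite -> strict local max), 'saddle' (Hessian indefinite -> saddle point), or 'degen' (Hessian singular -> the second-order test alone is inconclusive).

Compute the Hessian H = grad^2 f:
  H = [[4, 2], [2, 1]]
Verify stationarity: grad f(x*) = H x* + g = (0, 0).
Eigenvalues of H: 0, 5.
H has a zero eigenvalue (singular; positive semidefinite but not definite), so H is neither positive definite, negative definite, nor indefinite. The second-order test alone is inconclusive -> degen.
(Indeed, f is constant along the null direction of H through x*, so x* is not a strict local extremum.)

degen


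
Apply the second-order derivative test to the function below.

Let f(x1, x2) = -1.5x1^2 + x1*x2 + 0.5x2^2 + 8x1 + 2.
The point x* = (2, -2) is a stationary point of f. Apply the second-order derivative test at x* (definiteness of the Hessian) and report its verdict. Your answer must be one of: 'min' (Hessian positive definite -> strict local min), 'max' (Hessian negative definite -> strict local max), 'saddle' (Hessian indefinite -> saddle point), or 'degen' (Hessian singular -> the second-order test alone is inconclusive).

Compute the Hessian H = grad^2 f:
  H = [[-3, 1], [1, 1]]
Verify stationarity: grad f(x*) = H x* + g = (0, 0).
Eigenvalues of H: -3.2361, 1.2361.
Eigenvalues have mixed signs, so H is indefinite -> x* is a saddle point.

saddle


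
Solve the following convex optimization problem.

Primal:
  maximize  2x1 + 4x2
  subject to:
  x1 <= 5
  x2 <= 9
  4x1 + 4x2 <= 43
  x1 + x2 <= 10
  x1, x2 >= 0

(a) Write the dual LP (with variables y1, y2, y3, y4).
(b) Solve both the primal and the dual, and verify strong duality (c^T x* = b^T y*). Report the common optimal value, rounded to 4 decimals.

The standard primal-dual pair for 'max c^T x s.t. A x <= b, x >= 0' is:
  Dual:  min b^T y  s.t.  A^T y >= c,  y >= 0.

So the dual LP is:
  minimize  5y1 + 9y2 + 43y3 + 10y4
  subject to:
    y1 + 4y3 + y4 >= 2
    y2 + 4y3 + y4 >= 4
    y1, y2, y3, y4 >= 0

Solving the primal: x* = (1, 9).
  primal value c^T x* = 38.
Solving the dual: y* = (0, 2, 0, 2).
  dual value b^T y* = 38.
Strong duality: c^T x* = b^T y*. Confirmed.

38


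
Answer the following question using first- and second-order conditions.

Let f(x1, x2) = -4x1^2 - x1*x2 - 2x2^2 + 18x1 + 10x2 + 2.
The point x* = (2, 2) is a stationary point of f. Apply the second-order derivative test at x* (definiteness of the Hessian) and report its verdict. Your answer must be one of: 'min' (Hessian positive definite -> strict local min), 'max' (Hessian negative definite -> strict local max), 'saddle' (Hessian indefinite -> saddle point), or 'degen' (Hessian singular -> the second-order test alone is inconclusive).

Compute the Hessian H = grad^2 f:
  H = [[-8, -1], [-1, -4]]
Verify stationarity: grad f(x*) = H x* + g = (0, 0).
Eigenvalues of H: -8.2361, -3.7639.
Both eigenvalues < 0, so H is negative definite -> x* is a strict local max.

max


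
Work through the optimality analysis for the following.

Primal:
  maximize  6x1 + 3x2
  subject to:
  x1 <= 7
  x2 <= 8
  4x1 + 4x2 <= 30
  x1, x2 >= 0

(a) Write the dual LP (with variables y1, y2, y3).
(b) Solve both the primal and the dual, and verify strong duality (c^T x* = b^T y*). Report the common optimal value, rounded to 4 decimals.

The standard primal-dual pair for 'max c^T x s.t. A x <= b, x >= 0' is:
  Dual:  min b^T y  s.t.  A^T y >= c,  y >= 0.

So the dual LP is:
  minimize  7y1 + 8y2 + 30y3
  subject to:
    y1 + 4y3 >= 6
    y2 + 4y3 >= 3
    y1, y2, y3 >= 0

Solving the primal: x* = (7, 0.5).
  primal value c^T x* = 43.5.
Solving the dual: y* = (3, 0, 0.75).
  dual value b^T y* = 43.5.
Strong duality: c^T x* = b^T y*. Confirmed.

43.5


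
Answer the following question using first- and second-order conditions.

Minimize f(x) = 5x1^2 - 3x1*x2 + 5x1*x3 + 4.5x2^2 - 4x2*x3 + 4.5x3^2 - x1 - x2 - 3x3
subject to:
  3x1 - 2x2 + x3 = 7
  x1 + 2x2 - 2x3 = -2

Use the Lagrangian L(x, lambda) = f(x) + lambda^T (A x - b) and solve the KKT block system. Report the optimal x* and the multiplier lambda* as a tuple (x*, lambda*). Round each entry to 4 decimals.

Form the Lagrangian:
  L(x, lambda) = (1/2) x^T Q x + c^T x + lambda^T (A x - b)
Stationarity (grad_x L = 0): Q x + c + A^T lambda = 0.
Primal feasibility: A x = b.

This gives the KKT block system:
  [ Q   A^T ] [ x     ]   [-c ]
  [ A    0  ] [ lambda ] = [ b ]

Solving the linear system:
  x*      = (1.3226, -1.3708, 0.2905)
  lambda* = (-6.7562, 2.4774)
  f(x*)   = 25.7124

x* = (1.3226, -1.3708, 0.2905), lambda* = (-6.7562, 2.4774)


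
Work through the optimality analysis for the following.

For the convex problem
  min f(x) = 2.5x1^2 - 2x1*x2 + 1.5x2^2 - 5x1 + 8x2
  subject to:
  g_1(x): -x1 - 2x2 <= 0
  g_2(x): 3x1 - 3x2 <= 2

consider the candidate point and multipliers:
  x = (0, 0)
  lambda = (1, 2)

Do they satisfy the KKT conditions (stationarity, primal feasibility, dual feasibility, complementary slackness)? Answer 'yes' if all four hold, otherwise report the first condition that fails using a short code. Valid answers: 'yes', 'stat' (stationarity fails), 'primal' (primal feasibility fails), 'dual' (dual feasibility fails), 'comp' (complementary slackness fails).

Gradient of f: grad f(x) = Q x + c = (-5, 8)
Constraint values g_i(x) = a_i^T x - b_i:
  g_1((0, 0)) = 0
  g_2((0, 0)) = -2
Stationarity residual: grad f(x) + sum_i lambda_i a_i = (0, 0)
  -> stationarity OK
Primal feasibility (all g_i <= 0): OK
Dual feasibility (all lambda_i >= 0): OK
Complementary slackness (lambda_i * g_i(x) = 0 for all i): FAILS

Verdict: the first failing condition is complementary_slackness -> comp.

comp


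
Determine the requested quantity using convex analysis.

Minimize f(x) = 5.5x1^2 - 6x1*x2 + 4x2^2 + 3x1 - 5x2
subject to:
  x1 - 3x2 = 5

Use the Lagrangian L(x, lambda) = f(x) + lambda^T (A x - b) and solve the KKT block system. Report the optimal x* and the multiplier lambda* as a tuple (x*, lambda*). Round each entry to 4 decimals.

Form the Lagrangian:
  L(x, lambda) = (1/2) x^T Q x + c^T x + lambda^T (A x - b)
Stationarity (grad_x L = 0): Q x + c + A^T lambda = 0.
Primal feasibility: A x = b.

This gives the KKT block system:
  [ Q   A^T ] [ x     ]   [-c ]
  [ A    0  ] [ lambda ] = [ b ]

Solving the linear system:
  x*      = (-0.8732, -1.9577)
  lambda* = (-5.1408)
  f(x*)   = 16.4366

x* = (-0.8732, -1.9577), lambda* = (-5.1408)


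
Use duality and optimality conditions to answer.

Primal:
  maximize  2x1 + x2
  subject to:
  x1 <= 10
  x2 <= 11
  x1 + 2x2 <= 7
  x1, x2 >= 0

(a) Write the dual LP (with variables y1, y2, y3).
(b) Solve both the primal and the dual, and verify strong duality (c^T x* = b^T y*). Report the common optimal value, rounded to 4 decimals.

The standard primal-dual pair for 'max c^T x s.t. A x <= b, x >= 0' is:
  Dual:  min b^T y  s.t.  A^T y >= c,  y >= 0.

So the dual LP is:
  minimize  10y1 + 11y2 + 7y3
  subject to:
    y1 + y3 >= 2
    y2 + 2y3 >= 1
    y1, y2, y3 >= 0

Solving the primal: x* = (7, 0).
  primal value c^T x* = 14.
Solving the dual: y* = (0, 0, 2).
  dual value b^T y* = 14.
Strong duality: c^T x* = b^T y*. Confirmed.

14


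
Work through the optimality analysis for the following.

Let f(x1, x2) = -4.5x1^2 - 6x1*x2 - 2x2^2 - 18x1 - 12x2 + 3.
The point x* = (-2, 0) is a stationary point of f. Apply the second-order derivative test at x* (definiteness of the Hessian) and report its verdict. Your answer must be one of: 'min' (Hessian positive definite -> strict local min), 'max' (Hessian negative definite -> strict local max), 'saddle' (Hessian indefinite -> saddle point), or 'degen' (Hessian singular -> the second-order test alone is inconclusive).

Compute the Hessian H = grad^2 f:
  H = [[-9, -6], [-6, -4]]
Verify stationarity: grad f(x*) = H x* + g = (0, 0).
Eigenvalues of H: -13, 0.
H has a zero eigenvalue (singular; negative semidefinite but not definite), so H is neither positive definite, negative definite, nor indefinite. The second-order test alone is inconclusive -> degen.
(Indeed, f is constant along the null direction of H through x*, so x* is not a strict local extremum.)

degen


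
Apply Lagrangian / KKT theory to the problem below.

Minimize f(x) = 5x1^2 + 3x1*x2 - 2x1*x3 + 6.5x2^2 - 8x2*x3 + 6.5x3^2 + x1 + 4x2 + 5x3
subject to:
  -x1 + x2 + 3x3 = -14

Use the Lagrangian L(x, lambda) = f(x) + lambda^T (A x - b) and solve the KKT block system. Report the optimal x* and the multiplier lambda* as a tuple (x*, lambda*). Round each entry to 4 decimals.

Form the Lagrangian:
  L(x, lambda) = (1/2) x^T Q x + c^T x + lambda^T (A x - b)
Stationarity (grad_x L = 0): Q x + c + A^T lambda = 0.
Primal feasibility: A x = b.

This gives the KKT block system:
  [ Q   A^T ] [ x     ]   [-c ]
  [ A    0  ] [ lambda ] = [ b ]

Solving the linear system:
  x*      = (0.6808, -3.0128, -3.4355)
  lambda* = (5.6402)
  f(x*)   = 25.2072

x* = (0.6808, -3.0128, -3.4355), lambda* = (5.6402)


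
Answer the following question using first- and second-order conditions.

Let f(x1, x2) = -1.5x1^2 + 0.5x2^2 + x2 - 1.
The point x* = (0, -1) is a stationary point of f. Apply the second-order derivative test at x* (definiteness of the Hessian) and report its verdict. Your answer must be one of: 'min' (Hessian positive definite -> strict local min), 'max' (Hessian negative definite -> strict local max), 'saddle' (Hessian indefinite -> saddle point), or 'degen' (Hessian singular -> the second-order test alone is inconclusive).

Compute the Hessian H = grad^2 f:
  H = [[-3, 0], [0, 1]]
Verify stationarity: grad f(x*) = H x* + g = (0, 0).
Eigenvalues of H: -3, 1.
Eigenvalues have mixed signs, so H is indefinite -> x* is a saddle point.

saddle


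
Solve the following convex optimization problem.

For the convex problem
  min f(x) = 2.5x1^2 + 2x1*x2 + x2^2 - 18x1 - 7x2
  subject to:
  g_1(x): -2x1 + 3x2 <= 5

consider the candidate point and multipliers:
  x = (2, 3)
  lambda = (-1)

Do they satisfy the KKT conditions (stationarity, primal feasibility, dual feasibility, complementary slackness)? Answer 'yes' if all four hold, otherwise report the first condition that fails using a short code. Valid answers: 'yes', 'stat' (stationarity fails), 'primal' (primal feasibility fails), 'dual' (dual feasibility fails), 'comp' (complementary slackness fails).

Gradient of f: grad f(x) = Q x + c = (-2, 3)
Constraint values g_i(x) = a_i^T x - b_i:
  g_1((2, 3)) = 0
Stationarity residual: grad f(x) + sum_i lambda_i a_i = (0, 0)
  -> stationarity OK
Primal feasibility (all g_i <= 0): OK
Dual feasibility (all lambda_i >= 0): FAILS
Complementary slackness (lambda_i * g_i(x) = 0 for all i): OK

Verdict: the first failing condition is dual_feasibility -> dual.

dual


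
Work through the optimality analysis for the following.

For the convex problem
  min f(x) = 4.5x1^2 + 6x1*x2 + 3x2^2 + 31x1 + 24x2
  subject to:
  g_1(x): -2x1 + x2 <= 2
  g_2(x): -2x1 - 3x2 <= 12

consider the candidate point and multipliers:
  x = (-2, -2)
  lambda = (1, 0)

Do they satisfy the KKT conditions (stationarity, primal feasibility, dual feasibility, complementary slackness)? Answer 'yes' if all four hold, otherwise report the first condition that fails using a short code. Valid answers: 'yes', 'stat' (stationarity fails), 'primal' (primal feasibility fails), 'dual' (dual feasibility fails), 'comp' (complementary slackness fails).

Gradient of f: grad f(x) = Q x + c = (1, 0)
Constraint values g_i(x) = a_i^T x - b_i:
  g_1((-2, -2)) = 0
  g_2((-2, -2)) = -2
Stationarity residual: grad f(x) + sum_i lambda_i a_i = (-1, 1)
  -> stationarity FAILS
Primal feasibility (all g_i <= 0): OK
Dual feasibility (all lambda_i >= 0): OK
Complementary slackness (lambda_i * g_i(x) = 0 for all i): OK

Verdict: the first failing condition is stationarity -> stat.

stat


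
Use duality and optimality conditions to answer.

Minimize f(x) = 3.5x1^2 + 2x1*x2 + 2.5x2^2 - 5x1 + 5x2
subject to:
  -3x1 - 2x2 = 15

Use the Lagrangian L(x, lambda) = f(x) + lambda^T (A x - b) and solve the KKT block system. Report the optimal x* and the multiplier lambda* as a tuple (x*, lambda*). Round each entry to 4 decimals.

Form the Lagrangian:
  L(x, lambda) = (1/2) x^T Q x + c^T x + lambda^T (A x - b)
Stationarity (grad_x L = 0): Q x + c + A^T lambda = 0.
Primal feasibility: A x = b.

This gives the KKT block system:
  [ Q   A^T ] [ x     ]   [-c ]
  [ A    0  ] [ lambda ] = [ b ]

Solving the linear system:
  x*      = (-2.3469, -3.9796)
  lambda* = (-9.7959)
  f(x*)   = 69.3878

x* = (-2.3469, -3.9796), lambda* = (-9.7959)


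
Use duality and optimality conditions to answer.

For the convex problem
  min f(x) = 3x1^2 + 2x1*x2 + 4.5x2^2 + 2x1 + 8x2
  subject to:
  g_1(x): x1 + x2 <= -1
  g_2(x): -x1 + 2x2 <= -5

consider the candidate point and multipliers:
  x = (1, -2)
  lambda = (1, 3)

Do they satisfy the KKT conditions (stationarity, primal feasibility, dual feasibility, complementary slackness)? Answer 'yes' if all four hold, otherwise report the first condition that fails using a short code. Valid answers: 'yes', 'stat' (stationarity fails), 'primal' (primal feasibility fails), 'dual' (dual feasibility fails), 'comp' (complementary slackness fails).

Gradient of f: grad f(x) = Q x + c = (4, -8)
Constraint values g_i(x) = a_i^T x - b_i:
  g_1((1, -2)) = 0
  g_2((1, -2)) = 0
Stationarity residual: grad f(x) + sum_i lambda_i a_i = (2, -1)
  -> stationarity FAILS
Primal feasibility (all g_i <= 0): OK
Dual feasibility (all lambda_i >= 0): OK
Complementary slackness (lambda_i * g_i(x) = 0 for all i): OK

Verdict: the first failing condition is stationarity -> stat.

stat


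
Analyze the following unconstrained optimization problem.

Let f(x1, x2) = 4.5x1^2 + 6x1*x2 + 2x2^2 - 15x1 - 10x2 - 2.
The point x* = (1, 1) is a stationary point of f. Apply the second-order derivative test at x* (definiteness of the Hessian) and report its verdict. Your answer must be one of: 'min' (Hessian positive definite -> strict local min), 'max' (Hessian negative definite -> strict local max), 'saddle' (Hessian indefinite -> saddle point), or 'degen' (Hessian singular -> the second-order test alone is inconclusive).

Compute the Hessian H = grad^2 f:
  H = [[9, 6], [6, 4]]
Verify stationarity: grad f(x*) = H x* + g = (0, 0).
Eigenvalues of H: 0, 13.
H has a zero eigenvalue (singular; positive semidefinite but not definite), so H is neither positive definite, negative definite, nor indefinite. The second-order test alone is inconclusive -> degen.
(Indeed, f is constant along the null direction of H through x*, so x* is not a strict local extremum.)

degen


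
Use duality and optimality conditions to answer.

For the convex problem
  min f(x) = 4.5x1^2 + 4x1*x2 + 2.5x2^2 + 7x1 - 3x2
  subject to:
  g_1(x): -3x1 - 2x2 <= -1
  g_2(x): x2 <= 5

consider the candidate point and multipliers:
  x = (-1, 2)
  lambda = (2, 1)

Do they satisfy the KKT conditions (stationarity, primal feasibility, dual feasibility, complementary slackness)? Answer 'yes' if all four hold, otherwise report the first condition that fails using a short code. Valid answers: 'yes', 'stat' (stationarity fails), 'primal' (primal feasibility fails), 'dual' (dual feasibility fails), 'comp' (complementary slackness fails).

Gradient of f: grad f(x) = Q x + c = (6, 3)
Constraint values g_i(x) = a_i^T x - b_i:
  g_1((-1, 2)) = 0
  g_2((-1, 2)) = -3
Stationarity residual: grad f(x) + sum_i lambda_i a_i = (0, 0)
  -> stationarity OK
Primal feasibility (all g_i <= 0): OK
Dual feasibility (all lambda_i >= 0): OK
Complementary slackness (lambda_i * g_i(x) = 0 for all i): FAILS

Verdict: the first failing condition is complementary_slackness -> comp.

comp


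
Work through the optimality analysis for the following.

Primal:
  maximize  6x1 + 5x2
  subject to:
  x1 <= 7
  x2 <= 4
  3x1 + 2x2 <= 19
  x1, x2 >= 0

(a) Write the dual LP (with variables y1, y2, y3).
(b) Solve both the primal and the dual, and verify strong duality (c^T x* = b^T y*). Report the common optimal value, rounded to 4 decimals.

The standard primal-dual pair for 'max c^T x s.t. A x <= b, x >= 0' is:
  Dual:  min b^T y  s.t.  A^T y >= c,  y >= 0.

So the dual LP is:
  minimize  7y1 + 4y2 + 19y3
  subject to:
    y1 + 3y3 >= 6
    y2 + 2y3 >= 5
    y1, y2, y3 >= 0

Solving the primal: x* = (3.6667, 4).
  primal value c^T x* = 42.
Solving the dual: y* = (0, 1, 2).
  dual value b^T y* = 42.
Strong duality: c^T x* = b^T y*. Confirmed.

42


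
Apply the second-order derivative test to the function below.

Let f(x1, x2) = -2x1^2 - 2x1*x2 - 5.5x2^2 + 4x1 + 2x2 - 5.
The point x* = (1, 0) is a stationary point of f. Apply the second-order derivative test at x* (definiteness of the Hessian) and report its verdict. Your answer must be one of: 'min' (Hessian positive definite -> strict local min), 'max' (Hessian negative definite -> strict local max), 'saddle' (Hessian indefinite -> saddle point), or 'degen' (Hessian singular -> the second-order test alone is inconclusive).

Compute the Hessian H = grad^2 f:
  H = [[-4, -2], [-2, -11]]
Verify stationarity: grad f(x*) = H x* + g = (0, 0).
Eigenvalues of H: -11.5311, -3.4689.
Both eigenvalues < 0, so H is negative definite -> x* is a strict local max.

max


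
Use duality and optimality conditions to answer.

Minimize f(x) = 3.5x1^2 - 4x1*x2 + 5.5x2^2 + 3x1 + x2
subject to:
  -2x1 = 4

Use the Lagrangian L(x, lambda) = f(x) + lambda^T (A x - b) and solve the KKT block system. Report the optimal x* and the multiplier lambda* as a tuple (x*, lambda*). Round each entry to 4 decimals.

Form the Lagrangian:
  L(x, lambda) = (1/2) x^T Q x + c^T x + lambda^T (A x - b)
Stationarity (grad_x L = 0): Q x + c + A^T lambda = 0.
Primal feasibility: A x = b.

This gives the KKT block system:
  [ Q   A^T ] [ x     ]   [-c ]
  [ A    0  ] [ lambda ] = [ b ]

Solving the linear system:
  x*      = (-2, -0.8182)
  lambda* = (-3.8636)
  f(x*)   = 4.3182

x* = (-2, -0.8182), lambda* = (-3.8636)


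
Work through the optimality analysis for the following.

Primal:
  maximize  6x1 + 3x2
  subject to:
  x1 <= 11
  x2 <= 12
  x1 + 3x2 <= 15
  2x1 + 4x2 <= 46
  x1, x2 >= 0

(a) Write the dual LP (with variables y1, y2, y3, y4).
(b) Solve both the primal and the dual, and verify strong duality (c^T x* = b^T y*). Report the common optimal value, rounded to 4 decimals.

The standard primal-dual pair for 'max c^T x s.t. A x <= b, x >= 0' is:
  Dual:  min b^T y  s.t.  A^T y >= c,  y >= 0.

So the dual LP is:
  minimize  11y1 + 12y2 + 15y3 + 46y4
  subject to:
    y1 + y3 + 2y4 >= 6
    y2 + 3y3 + 4y4 >= 3
    y1, y2, y3, y4 >= 0

Solving the primal: x* = (11, 1.3333).
  primal value c^T x* = 70.
Solving the dual: y* = (5, 0, 1, 0).
  dual value b^T y* = 70.
Strong duality: c^T x* = b^T y*. Confirmed.

70


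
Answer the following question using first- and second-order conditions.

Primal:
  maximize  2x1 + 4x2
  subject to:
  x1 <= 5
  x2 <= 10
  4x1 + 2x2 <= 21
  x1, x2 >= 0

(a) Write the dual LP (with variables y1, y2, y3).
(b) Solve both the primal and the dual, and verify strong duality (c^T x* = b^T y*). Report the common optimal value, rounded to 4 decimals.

The standard primal-dual pair for 'max c^T x s.t. A x <= b, x >= 0' is:
  Dual:  min b^T y  s.t.  A^T y >= c,  y >= 0.

So the dual LP is:
  minimize  5y1 + 10y2 + 21y3
  subject to:
    y1 + 4y3 >= 2
    y2 + 2y3 >= 4
    y1, y2, y3 >= 0

Solving the primal: x* = (0.25, 10).
  primal value c^T x* = 40.5.
Solving the dual: y* = (0, 3, 0.5).
  dual value b^T y* = 40.5.
Strong duality: c^T x* = b^T y*. Confirmed.

40.5


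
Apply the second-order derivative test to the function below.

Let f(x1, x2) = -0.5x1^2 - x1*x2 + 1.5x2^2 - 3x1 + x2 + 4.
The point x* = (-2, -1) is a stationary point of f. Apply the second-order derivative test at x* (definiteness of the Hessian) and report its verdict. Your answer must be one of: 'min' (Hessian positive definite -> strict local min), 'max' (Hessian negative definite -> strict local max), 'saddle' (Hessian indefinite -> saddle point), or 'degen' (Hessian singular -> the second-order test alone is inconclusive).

Compute the Hessian H = grad^2 f:
  H = [[-1, -1], [-1, 3]]
Verify stationarity: grad f(x*) = H x* + g = (0, 0).
Eigenvalues of H: -1.2361, 3.2361.
Eigenvalues have mixed signs, so H is indefinite -> x* is a saddle point.

saddle


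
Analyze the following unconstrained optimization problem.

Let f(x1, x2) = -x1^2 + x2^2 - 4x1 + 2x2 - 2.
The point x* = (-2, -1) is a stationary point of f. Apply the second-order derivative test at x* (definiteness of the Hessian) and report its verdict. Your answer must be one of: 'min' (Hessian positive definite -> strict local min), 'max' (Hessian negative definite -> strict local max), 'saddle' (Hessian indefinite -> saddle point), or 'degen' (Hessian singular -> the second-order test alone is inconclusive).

Compute the Hessian H = grad^2 f:
  H = [[-2, 0], [0, 2]]
Verify stationarity: grad f(x*) = H x* + g = (0, 0).
Eigenvalues of H: -2, 2.
Eigenvalues have mixed signs, so H is indefinite -> x* is a saddle point.

saddle
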